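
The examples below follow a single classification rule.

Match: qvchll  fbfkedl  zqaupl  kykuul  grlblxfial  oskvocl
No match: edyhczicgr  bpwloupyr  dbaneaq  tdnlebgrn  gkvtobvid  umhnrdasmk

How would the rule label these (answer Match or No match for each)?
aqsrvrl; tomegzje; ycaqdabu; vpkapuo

Match, No match, No match, No match

All 'Match' examples share one property — ends with 'l' — and every 'No match' example lacks it.
aqsrvrl: ends with 'l' — passes, so Match.
tomegzje: ends with 'e' — fails this test, so No match.
ycaqdabu: ends with 'u' — fails this test, so No match.
vpkapuo: ends with 'o' — fails this test, so No match.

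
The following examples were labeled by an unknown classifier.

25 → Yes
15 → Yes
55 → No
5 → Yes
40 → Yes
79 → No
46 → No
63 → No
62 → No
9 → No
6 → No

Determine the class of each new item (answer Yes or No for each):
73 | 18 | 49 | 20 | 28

No, No, No, Yes, No

Rule: multiple of 5 AND at most 40. This holds for each 'Yes' example and fails for each 'No' one.
No: 73, since 73 = 5·14 + 3, 73 > 40.
No: 18, since 18 = 5·3 + 3, 18 ≤ 40.
No: 49, since 49 = 5·9 + 4, 49 > 40.
Yes: 20, since 20 = 5·4, 20 ≤ 40.
No: 28, since 28 = 5·5 + 3, 28 ≤ 40.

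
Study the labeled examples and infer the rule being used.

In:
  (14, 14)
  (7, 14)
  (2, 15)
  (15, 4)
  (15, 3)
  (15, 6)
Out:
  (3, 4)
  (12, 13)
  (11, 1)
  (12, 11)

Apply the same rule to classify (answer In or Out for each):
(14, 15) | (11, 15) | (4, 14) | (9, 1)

In, In, In, Out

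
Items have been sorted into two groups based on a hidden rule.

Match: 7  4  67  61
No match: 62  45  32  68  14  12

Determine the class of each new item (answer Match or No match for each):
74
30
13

The classifier is using: ≡ 1 (mod 3).
74 → 74 mod 3 = 2 → No match.
30 → 30 mod 3 = 0 → No match.
13 → 13 mod 3 = 1 → Match.

No match, No match, Match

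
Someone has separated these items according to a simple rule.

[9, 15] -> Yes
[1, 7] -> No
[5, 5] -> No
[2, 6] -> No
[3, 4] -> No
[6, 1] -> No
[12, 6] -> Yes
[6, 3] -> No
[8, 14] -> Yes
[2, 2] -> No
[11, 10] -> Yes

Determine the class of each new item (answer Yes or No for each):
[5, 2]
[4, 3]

The simplest hypothesis consistent with all the labels is: sum ≥ 18.
[5, 2]: No (5+2 = 7).
[4, 3]: No (4+3 = 7).

No, No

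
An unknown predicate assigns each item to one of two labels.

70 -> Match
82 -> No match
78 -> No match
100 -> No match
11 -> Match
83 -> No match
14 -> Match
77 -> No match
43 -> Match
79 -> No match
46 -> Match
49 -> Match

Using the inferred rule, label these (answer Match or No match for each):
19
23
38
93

Match, Match, Match, No match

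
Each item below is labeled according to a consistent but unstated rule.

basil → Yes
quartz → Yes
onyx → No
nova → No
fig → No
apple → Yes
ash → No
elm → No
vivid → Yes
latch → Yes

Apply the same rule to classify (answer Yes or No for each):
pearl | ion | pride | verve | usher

Yes, No, Yes, Yes, Yes

'Yes' ⟺ length ≥ 5.
Yes: pearl, since length 5. No: ion, since length 3. Yes: pride, since length 5. Yes: verve, since length 5. Yes: usher, since length 5.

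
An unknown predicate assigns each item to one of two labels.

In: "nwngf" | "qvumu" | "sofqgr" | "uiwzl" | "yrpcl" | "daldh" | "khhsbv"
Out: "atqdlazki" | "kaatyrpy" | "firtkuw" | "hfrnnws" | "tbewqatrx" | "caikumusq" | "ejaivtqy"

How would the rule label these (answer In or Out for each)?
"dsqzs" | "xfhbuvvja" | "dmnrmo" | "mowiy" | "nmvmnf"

In, Out, In, In, In

Rule: length ≤ 6. This holds for each 'In' example and fails for each 'Out' one.
"dsqzs": In (length 5). "xfhbuvvja": Out (length 9). "dmnrmo": In (length 6). "mowiy": In (length 5). "nmvmnf": In (length 6).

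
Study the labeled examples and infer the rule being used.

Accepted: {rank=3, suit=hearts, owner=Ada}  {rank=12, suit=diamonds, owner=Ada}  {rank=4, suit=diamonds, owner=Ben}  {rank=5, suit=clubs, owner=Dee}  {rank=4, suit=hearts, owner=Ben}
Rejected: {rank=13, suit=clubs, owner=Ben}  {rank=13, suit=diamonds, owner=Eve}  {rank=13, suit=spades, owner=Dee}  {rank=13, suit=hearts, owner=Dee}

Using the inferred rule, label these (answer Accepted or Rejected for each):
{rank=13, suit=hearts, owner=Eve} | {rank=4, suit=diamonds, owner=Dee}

The distinguishing property — rank ≤ 12 — holds for all the 'Accepted' cases and none of the 'Rejected' cases.

Rejected, Accepted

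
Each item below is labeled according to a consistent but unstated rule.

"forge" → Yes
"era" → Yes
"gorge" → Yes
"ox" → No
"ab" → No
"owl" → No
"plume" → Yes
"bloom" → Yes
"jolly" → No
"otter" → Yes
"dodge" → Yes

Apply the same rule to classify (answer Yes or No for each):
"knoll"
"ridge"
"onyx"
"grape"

No, Yes, No, Yes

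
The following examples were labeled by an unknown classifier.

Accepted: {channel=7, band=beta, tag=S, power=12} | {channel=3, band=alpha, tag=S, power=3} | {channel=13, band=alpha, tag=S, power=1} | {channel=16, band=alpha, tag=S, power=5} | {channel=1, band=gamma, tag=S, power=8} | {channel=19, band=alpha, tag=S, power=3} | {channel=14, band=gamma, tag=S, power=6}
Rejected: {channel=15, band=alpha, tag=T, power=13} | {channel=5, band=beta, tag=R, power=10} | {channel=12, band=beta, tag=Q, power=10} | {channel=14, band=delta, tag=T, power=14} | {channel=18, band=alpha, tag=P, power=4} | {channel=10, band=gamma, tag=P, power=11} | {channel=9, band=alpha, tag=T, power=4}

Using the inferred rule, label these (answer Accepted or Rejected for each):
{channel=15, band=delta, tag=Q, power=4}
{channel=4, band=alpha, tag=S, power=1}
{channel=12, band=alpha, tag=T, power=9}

Rejected, Accepted, Rejected

The classifier is using: tag is S.
{channel=15, band=delta, tag=Q, power=4}: tag is Q, doesn't match → Rejected.
{channel=4, band=alpha, tag=S, power=1}: tag is S, meets the rule → Accepted.
{channel=12, band=alpha, tag=T, power=9}: tag is T, doesn't match → Rejected.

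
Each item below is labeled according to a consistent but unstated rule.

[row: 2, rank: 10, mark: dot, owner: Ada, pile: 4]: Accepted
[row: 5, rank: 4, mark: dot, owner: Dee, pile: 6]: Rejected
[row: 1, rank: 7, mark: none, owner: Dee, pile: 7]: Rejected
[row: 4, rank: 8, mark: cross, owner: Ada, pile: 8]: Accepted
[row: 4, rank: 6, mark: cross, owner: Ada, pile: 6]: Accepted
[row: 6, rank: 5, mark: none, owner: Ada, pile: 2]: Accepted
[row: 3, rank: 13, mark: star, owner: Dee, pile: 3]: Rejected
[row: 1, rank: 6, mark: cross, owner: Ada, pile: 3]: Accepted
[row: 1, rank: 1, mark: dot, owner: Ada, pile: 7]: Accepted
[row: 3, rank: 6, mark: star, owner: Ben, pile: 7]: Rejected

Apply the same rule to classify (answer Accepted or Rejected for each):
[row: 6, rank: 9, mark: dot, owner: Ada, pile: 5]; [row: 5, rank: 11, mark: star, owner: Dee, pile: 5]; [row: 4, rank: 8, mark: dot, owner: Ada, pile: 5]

Accepted, Rejected, Accepted

Checking candidate rules against both groups, what survives is: owner is Ada.
[row: 6, rank: 9, mark: dot, owner: Ada, pile: 5]: owner is Ada — matches, so Accepted.
[row: 5, rank: 11, mark: star, owner: Dee, pile: 5]: owner is Dee — does not satisfy this, so Rejected.
[row: 4, rank: 8, mark: dot, owner: Ada, pile: 5]: owner is Ada — matches, so Accepted.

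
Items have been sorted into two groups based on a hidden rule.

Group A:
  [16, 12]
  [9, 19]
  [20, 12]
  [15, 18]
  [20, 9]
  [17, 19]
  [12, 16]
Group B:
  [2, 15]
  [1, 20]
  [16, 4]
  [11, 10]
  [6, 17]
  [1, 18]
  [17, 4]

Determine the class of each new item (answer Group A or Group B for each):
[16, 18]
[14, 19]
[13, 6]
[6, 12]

Group A, Group A, Group B, Group B

The simplest hypothesis consistent with all the labels is: sum ≥ 28.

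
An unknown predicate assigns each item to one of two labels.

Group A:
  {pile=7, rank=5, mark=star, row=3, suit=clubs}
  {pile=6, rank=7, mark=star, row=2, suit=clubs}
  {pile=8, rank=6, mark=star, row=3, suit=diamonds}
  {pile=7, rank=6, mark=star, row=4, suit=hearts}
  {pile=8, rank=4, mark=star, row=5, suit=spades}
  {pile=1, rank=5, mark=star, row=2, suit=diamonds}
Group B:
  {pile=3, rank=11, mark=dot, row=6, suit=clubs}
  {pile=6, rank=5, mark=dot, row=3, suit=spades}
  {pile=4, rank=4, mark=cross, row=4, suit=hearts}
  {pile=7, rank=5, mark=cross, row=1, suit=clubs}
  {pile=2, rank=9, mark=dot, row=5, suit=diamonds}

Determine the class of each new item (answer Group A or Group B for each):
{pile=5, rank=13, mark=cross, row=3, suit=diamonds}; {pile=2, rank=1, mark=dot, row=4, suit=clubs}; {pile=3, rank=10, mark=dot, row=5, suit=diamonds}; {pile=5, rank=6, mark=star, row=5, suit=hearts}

One predicate separates the groups cleanly: mark is star.

Group B, Group B, Group B, Group A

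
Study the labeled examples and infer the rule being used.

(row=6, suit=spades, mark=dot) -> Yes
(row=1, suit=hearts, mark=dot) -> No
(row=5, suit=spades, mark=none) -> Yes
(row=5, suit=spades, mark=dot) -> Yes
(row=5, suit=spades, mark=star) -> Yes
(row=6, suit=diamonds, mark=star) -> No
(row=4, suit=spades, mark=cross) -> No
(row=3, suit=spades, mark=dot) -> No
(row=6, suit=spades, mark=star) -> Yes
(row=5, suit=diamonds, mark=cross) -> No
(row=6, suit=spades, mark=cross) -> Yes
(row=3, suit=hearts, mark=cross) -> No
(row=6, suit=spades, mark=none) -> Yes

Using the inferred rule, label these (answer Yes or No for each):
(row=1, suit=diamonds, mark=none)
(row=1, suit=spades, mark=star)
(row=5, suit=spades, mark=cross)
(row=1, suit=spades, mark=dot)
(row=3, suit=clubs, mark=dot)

The distinguishing property — suit is spades AND row ≥ 5 — holds for all the 'Yes' cases and none of the 'No' cases.
(row=1, suit=diamonds, mark=none): suit is diamonds, row = 1 — fails this test, so No.
(row=1, suit=spades, mark=star): suit is spades, row = 1 — fails this test, so No.
(row=5, suit=spades, mark=cross): suit is spades, row = 5 — fits, so Yes.
(row=1, suit=spades, mark=dot): suit is spades, row = 1 — fails this test, so No.
(row=3, suit=clubs, mark=dot): suit is clubs, row = 3 — fails this test, so No.

No, No, Yes, No, No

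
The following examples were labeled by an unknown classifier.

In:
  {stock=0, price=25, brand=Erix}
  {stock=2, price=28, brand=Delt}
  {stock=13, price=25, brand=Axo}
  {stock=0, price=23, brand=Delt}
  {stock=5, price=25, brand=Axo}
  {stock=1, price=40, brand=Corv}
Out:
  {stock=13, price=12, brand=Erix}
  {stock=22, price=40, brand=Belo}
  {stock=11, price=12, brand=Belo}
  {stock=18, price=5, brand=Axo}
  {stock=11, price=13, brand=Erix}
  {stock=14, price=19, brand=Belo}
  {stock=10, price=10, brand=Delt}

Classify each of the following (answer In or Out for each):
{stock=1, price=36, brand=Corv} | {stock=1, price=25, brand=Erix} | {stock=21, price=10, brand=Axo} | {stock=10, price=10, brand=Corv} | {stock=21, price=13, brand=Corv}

Rule: price ≥ 19 AND stock ≤ 13. This holds for each 'In' example and fails for each 'Out' one.
{stock=1, price=36, brand=Corv}: In (price = 36, stock = 1).
{stock=1, price=25, brand=Erix}: In (price = 25, stock = 1).
{stock=21, price=10, brand=Axo}: Out (price = 10, stock = 21).
{stock=10, price=10, brand=Corv}: Out (price = 10, stock = 10).
{stock=21, price=13, brand=Corv}: Out (price = 13, stock = 21).

In, In, Out, Out, Out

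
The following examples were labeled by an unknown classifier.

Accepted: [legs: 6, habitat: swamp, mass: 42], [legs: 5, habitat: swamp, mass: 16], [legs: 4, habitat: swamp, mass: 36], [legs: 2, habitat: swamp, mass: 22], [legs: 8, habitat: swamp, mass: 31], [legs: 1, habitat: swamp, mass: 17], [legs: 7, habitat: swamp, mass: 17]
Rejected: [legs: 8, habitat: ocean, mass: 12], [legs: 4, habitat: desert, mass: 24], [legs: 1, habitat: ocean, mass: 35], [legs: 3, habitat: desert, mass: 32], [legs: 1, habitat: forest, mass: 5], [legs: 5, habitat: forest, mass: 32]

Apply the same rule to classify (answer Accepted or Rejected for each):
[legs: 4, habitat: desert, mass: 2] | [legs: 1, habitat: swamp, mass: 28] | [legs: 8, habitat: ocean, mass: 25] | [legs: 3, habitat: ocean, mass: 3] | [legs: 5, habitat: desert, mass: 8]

Looking at the examples, the only property every 'Accepted' case has and every 'Rejected' case lacks is: habitat is swamp.

Rejected, Accepted, Rejected, Rejected, Rejected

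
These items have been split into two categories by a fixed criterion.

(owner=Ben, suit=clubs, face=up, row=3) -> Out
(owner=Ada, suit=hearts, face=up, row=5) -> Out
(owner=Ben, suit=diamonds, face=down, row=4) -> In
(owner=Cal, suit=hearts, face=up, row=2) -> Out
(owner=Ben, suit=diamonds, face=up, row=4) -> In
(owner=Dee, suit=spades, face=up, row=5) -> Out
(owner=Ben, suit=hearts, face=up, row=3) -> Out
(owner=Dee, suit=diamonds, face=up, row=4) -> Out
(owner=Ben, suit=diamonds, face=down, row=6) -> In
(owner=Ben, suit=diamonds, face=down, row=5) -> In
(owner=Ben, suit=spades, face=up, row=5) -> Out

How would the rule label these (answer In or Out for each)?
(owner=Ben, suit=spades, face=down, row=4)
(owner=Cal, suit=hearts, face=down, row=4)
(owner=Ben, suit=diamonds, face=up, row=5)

A rule that fits every label: suit is diamonds AND owner is Ben — true of each 'In' example, false of each 'Out' one.

Out, Out, In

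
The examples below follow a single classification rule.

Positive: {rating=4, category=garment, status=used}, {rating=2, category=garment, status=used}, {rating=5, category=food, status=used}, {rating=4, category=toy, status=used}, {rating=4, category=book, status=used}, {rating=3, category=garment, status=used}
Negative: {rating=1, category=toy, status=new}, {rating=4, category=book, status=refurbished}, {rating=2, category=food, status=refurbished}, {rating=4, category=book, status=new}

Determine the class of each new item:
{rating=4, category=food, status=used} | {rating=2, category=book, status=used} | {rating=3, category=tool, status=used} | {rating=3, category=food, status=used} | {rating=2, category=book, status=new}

The rule appears to be: status is used.
{rating=4, category=food, status=used}: status is used — meets the rule, so Positive.
{rating=2, category=book, status=used}: status is used — meets the rule, so Positive.
{rating=3, category=tool, status=used}: status is used — meets the rule, so Positive.
{rating=3, category=food, status=used}: status is used — meets the rule, so Positive.
{rating=2, category=book, status=new}: status is new — lacks this property, so Negative.

Positive, Positive, Positive, Positive, Negative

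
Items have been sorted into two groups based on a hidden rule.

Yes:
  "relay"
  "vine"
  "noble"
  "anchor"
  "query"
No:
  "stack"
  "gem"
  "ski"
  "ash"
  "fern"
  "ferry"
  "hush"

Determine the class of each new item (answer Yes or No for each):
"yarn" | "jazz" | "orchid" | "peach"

No, No, Yes, Yes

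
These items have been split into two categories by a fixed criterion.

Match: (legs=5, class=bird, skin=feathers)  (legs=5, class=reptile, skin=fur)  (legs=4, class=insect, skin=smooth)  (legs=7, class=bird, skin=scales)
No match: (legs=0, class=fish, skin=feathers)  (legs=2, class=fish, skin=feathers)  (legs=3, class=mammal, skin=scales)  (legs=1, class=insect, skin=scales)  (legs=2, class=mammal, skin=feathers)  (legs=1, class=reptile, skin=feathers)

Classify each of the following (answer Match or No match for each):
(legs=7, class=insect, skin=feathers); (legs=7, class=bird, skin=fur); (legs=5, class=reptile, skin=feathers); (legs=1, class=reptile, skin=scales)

Every 'Match' example satisfies: legs ≥ 4. None of the 'No match' examples do.

Match, Match, Match, No match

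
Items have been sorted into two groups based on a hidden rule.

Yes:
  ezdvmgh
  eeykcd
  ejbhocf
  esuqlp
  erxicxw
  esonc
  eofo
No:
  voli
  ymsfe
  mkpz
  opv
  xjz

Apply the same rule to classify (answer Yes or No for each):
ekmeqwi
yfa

The distinguishing property — starts with 'e' — holds for all the 'Yes' cases and none of the 'No' cases.
ekmeqwi: starts with 'e' — passes, so Yes. yfa: starts with 'y' — fails the rule, so No.

Yes, No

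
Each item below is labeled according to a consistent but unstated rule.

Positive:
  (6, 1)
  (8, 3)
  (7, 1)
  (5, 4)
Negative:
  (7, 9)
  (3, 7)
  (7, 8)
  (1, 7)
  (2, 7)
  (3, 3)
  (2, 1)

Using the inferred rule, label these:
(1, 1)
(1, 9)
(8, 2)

Rule: first > second AND sum ≥ 6. This holds for each 'Positive' example and fails for each 'Negative' one.

Negative, Negative, Positive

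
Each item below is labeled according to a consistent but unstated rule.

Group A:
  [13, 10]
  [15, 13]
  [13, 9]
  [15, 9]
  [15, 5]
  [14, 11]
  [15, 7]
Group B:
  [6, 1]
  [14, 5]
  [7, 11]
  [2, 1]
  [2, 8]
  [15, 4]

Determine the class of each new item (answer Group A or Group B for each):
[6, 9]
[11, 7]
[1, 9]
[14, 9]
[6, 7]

Group B, Group B, Group B, Group A, Group B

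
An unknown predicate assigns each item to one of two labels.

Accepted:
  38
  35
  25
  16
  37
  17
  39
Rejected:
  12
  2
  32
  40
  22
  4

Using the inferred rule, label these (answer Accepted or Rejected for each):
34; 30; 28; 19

Accepted, Rejected, Accepted, Accepted

All 'Accepted' examples share one property — digit sum ≥ 6 — and every 'Rejected' example lacks it.
Accepted: 34, since digit sum 3+4 = 7.
Rejected: 30, since digit sum 3+0 = 3.
Accepted: 28, since digit sum 2+8 = 10.
Accepted: 19, since digit sum 1+9 = 10.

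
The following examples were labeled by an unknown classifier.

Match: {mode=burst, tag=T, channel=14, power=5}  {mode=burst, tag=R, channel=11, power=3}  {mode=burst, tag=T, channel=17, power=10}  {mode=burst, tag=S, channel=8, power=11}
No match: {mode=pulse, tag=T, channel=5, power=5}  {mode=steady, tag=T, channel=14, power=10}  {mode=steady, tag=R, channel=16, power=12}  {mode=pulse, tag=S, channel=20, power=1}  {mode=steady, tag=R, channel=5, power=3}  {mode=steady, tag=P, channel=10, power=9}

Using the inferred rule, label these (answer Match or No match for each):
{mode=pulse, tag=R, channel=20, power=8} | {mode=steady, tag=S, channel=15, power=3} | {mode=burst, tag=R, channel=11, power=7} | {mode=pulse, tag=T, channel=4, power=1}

The pattern is that an item is 'Match' exactly when: mode is burst.
{mode=pulse, tag=R, channel=20, power=8}: mode is pulse — does not pass, so No match.
{mode=steady, tag=S, channel=15, power=3}: mode is steady — does not pass, so No match.
{mode=burst, tag=R, channel=11, power=7}: mode is burst — fits, so Match.
{mode=pulse, tag=T, channel=4, power=1}: mode is pulse — does not pass, so No match.

No match, No match, Match, No match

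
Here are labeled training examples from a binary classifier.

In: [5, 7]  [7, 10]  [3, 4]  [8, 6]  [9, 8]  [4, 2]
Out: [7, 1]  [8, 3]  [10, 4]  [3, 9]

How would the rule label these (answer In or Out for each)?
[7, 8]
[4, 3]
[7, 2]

In, In, Out

The common property of the 'In' items is: |first − second| ≤ 3. No 'Out' item has it.
[7, 8]: |7−8| = 1, checks out → In. [4, 3]: |4−3| = 1, checks out → In. [7, 2]: |7−2| = 5, fails the rule → Out.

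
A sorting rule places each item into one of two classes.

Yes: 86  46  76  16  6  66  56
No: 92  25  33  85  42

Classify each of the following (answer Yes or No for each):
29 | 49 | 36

The distinguishing property — ends in digit 6 — holds for all the 'Yes' cases and none of the 'No' cases.
No: 29, since last digit 9. No: 49, since last digit 9. Yes: 36, since last digit 6.

No, No, Yes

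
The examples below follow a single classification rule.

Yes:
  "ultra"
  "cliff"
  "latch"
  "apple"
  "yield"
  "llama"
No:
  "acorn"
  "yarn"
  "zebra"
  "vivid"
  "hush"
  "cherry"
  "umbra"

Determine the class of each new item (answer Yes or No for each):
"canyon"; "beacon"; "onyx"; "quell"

No, No, No, Yes

A rule that fits every label: contains 'l' — true of each 'Yes' example, false of each 'No' one.
"canyon": no 'l' — does not pass, so No.
"beacon": no 'l' — does not pass, so No.
"onyx": no 'l' — does not pass, so No.
"quell": has 'l' — meets the rule, so Yes.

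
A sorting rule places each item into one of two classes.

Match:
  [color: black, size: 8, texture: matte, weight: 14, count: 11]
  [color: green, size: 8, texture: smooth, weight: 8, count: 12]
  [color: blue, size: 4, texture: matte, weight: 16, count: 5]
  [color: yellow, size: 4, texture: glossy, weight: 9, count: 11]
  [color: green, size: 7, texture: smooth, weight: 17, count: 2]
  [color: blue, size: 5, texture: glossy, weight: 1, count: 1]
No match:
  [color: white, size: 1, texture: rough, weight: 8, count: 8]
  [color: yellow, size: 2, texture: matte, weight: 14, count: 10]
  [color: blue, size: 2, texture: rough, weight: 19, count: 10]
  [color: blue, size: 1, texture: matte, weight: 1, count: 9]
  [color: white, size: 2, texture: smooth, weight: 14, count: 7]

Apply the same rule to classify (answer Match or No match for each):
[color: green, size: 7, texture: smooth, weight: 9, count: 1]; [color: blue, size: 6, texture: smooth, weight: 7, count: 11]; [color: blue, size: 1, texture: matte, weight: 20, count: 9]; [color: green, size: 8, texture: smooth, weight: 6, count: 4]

Match, Match, No match, Match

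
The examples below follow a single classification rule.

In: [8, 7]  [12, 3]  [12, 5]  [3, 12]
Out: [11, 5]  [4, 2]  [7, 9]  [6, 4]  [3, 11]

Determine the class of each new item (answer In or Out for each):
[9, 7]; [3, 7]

Every 'In' example satisfies: sum is odd. None of the 'Out' examples do.
[9, 7] — 9+7 = 16, hence Out. [3, 7] — 3+7 = 10, hence Out.

Out, Out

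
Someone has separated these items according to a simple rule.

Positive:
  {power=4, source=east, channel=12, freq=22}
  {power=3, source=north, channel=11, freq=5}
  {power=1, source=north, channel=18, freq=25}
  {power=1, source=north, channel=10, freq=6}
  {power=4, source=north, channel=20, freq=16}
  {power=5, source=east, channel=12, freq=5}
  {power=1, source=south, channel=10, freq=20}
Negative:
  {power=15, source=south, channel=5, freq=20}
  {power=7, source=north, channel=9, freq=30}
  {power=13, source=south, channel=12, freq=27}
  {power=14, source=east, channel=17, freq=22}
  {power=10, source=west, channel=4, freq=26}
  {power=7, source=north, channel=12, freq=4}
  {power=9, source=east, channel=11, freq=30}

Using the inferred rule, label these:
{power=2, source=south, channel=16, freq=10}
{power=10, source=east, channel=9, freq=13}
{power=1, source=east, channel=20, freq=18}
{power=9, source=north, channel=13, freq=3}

The rule appears to be: power ≤ 5.
{power=2, source=south, channel=16, freq=10} → power = 2 → Positive.
{power=10, source=east, channel=9, freq=13} → power = 10 → Negative.
{power=1, source=east, channel=20, freq=18} → power = 1 → Positive.
{power=9, source=north, channel=13, freq=3} → power = 9 → Negative.

Positive, Negative, Positive, Negative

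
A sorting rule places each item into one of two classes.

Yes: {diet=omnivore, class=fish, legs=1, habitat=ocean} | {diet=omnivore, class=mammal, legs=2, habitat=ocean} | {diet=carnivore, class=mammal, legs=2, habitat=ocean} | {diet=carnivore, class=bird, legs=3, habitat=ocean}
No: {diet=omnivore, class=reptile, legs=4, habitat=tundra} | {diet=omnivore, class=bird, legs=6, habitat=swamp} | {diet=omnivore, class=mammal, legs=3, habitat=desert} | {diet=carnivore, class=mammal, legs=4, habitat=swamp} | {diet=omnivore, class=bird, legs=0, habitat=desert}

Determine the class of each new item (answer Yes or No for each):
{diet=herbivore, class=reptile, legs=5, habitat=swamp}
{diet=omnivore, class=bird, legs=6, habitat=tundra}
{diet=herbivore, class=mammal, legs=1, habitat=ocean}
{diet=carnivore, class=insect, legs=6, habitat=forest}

Looking at the examples, the only property every 'Yes' case has and every 'No' case lacks is: habitat is ocean.
{diet=herbivore, class=reptile, legs=5, habitat=swamp}: habitat is swamp — lacks this property, so No. {diet=omnivore, class=bird, legs=6, habitat=tundra}: habitat is tundra — lacks this property, so No. {diet=herbivore, class=mammal, legs=1, habitat=ocean}: habitat is ocean — satisfies this, so Yes. {diet=carnivore, class=insect, legs=6, habitat=forest}: habitat is forest — lacks this property, so No.

No, No, Yes, No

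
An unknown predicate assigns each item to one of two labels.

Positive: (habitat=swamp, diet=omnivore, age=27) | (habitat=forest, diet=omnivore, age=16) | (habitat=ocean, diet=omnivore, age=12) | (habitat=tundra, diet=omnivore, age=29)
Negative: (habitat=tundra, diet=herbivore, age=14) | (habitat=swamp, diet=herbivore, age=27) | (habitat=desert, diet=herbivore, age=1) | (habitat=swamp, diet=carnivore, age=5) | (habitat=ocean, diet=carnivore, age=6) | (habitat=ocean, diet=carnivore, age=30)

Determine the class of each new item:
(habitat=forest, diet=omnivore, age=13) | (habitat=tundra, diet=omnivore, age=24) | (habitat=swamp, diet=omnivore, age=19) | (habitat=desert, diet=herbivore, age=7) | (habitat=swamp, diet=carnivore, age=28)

Positive, Positive, Positive, Negative, Negative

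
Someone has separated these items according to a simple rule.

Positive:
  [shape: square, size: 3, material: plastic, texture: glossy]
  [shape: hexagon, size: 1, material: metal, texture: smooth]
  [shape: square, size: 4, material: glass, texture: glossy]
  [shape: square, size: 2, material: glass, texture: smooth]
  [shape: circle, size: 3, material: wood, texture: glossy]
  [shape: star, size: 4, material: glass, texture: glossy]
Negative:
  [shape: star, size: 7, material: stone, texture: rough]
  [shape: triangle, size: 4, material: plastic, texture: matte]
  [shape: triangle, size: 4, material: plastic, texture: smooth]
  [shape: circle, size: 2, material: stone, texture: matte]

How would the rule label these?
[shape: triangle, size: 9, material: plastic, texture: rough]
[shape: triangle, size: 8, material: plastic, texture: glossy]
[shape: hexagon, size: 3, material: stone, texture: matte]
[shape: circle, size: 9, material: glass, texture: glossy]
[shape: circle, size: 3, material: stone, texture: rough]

The simplest hypothesis consistent with all the labels is: material is not stone AND shape is not triangle.
[shape: triangle, size: 9, material: plastic, texture: rough] — material is plastic, shape is triangle, hence Negative. [shape: triangle, size: 8, material: plastic, texture: glossy] — material is plastic, shape is triangle, hence Negative. [shape: hexagon, size: 3, material: stone, texture: matte] — material is stone, shape is hexagon, hence Negative. [shape: circle, size: 9, material: glass, texture: glossy] — material is glass, shape is circle, hence Positive. [shape: circle, size: 3, material: stone, texture: rough] — material is stone, shape is circle, hence Negative.

Negative, Negative, Negative, Positive, Negative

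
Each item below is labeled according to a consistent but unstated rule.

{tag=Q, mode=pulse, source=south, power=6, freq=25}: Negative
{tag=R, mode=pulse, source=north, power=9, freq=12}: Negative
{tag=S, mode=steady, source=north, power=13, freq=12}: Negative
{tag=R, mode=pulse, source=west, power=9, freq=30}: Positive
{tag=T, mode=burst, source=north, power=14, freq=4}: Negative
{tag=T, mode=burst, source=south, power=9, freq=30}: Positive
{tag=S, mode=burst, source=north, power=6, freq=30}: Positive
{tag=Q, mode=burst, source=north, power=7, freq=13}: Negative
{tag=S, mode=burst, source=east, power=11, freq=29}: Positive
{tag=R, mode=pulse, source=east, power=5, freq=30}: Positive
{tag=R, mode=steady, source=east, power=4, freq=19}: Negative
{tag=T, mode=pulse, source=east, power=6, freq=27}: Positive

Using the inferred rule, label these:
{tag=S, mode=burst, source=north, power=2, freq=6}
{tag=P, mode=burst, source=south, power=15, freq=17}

The simplest hypothesis consistent with all the labels is: freq ≥ 27.

Negative, Negative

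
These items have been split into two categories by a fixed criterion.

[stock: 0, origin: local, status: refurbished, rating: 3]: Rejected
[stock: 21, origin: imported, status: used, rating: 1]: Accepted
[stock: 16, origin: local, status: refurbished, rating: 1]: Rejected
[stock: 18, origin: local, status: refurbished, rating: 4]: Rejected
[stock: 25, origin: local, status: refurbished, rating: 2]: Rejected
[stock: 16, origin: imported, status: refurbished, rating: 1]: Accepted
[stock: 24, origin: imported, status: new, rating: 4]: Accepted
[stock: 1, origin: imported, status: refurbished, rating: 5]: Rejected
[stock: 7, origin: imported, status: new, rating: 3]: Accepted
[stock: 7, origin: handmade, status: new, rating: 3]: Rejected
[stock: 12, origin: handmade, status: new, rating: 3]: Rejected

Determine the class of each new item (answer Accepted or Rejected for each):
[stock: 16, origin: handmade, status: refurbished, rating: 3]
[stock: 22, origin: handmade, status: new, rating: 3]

A rule that fits every label: origin is imported AND stock ≥ 7 — true of each 'Accepted' example, false of each 'Rejected' one.
[stock: 16, origin: handmade, status: refurbished, rating: 3] — origin is handmade, stock = 16, hence Rejected. [stock: 22, origin: handmade, status: new, rating: 3] — origin is handmade, stock = 22, hence Rejected.

Rejected, Rejected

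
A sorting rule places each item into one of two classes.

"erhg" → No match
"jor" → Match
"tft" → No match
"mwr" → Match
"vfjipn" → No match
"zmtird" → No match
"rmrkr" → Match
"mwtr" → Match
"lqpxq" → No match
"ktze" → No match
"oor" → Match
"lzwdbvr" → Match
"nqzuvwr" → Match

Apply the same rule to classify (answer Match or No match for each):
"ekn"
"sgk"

One predicate separates the groups cleanly: ends with 'r'.
"ekn" → ends with 'n' → No match. "sgk" → ends with 'k' → No match.

No match, No match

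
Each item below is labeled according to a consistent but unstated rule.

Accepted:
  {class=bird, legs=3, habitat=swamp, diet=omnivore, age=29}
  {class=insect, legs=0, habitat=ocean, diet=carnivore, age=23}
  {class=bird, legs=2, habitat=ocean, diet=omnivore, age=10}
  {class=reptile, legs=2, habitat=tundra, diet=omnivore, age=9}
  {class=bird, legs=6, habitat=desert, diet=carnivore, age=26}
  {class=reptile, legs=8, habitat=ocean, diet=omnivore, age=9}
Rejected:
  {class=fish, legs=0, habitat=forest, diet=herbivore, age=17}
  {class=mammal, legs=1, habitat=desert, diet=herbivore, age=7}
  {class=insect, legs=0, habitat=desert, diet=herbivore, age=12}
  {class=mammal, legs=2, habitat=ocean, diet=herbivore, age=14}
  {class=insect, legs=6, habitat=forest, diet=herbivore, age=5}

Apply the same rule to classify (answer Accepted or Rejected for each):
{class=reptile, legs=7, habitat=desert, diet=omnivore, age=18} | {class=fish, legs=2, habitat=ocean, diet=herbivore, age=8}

Accepted, Rejected

'Accepted' ⟺ diet is not herbivore.
{class=reptile, legs=7, habitat=desert, diet=omnivore, age=18}: Accepted (diet is omnivore).
{class=fish, legs=2, habitat=ocean, diet=herbivore, age=8}: Rejected (diet is herbivore).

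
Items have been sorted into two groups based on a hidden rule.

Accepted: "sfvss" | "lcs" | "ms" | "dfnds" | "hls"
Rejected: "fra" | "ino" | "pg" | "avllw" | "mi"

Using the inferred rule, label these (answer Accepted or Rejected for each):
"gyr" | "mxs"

A rule that fits every label: contains 's' — true of each 'Accepted' example, false of each 'Rejected' one.

Rejected, Accepted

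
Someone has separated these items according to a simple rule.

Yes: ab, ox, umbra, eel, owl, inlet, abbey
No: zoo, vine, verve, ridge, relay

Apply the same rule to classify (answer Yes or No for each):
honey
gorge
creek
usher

No, No, No, Yes

All 'Yes' examples share one property — starts with a vowel — and every 'No' example lacks it.
honey: starts with 'h', does not satisfy this → No.
gorge: starts with 'g', does not satisfy this → No.
creek: starts with 'c', does not satisfy this → No.
usher: starts with 'u', has this property → Yes.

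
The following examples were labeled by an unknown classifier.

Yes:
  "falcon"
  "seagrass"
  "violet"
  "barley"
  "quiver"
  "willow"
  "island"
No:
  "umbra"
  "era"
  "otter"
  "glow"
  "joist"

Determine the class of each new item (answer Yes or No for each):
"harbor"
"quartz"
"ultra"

Rule: length ≥ 6. This holds for each 'Yes' example and fails for each 'No' one.
Yes: "harbor", since length 6.
Yes: "quartz", since length 6.
No: "ultra", since length 5.

Yes, Yes, No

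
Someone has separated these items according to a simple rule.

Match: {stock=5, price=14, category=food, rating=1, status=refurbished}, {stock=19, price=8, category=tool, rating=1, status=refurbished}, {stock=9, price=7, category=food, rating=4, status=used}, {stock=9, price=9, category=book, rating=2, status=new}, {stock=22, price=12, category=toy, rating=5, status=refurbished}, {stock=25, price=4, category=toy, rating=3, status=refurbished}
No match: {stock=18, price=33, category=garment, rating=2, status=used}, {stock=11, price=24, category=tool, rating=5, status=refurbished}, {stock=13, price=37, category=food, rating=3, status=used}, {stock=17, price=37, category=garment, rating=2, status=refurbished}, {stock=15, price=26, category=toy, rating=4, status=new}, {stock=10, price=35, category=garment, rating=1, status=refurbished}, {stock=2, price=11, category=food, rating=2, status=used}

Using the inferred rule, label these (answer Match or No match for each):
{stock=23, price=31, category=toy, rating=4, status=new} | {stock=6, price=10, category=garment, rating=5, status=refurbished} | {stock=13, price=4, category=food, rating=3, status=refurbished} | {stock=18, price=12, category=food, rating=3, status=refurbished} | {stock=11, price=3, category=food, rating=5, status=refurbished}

The simplest hypothesis consistent with all the labels is: stock ≥ 5 AND price ≤ 14.
{stock=23, price=31, category=toy, rating=4, status=new}: No match (stock = 23, price = 31).
{stock=6, price=10, category=garment, rating=5, status=refurbished}: Match (stock = 6, price = 10).
{stock=13, price=4, category=food, rating=3, status=refurbished}: Match (stock = 13, price = 4).
{stock=18, price=12, category=food, rating=3, status=refurbished}: Match (stock = 18, price = 12).
{stock=11, price=3, category=food, rating=5, status=refurbished}: Match (stock = 11, price = 3).

No match, Match, Match, Match, Match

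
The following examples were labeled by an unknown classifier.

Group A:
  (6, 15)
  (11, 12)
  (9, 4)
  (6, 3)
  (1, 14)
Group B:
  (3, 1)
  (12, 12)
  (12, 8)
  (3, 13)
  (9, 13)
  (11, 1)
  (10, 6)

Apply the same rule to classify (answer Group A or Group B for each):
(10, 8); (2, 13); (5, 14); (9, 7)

The rule appears to be: sum is odd.
Group B: (10, 8), since 10+8 = 18.
Group A: (2, 13), since 2+13 = 15.
Group A: (5, 14), since 5+14 = 19.
Group B: (9, 7), since 9+7 = 16.

Group B, Group A, Group A, Group B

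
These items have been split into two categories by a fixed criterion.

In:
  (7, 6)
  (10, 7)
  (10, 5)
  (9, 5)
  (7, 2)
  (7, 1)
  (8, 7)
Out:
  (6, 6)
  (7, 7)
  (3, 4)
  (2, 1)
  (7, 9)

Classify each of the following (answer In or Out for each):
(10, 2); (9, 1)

The pattern is that an item is 'In' exactly when: first > second AND sum ≥ 7.
(10, 2): In (10 > 2, 10+2 = 12).
(9, 1): In (9 > 1, 9+1 = 10).

In, In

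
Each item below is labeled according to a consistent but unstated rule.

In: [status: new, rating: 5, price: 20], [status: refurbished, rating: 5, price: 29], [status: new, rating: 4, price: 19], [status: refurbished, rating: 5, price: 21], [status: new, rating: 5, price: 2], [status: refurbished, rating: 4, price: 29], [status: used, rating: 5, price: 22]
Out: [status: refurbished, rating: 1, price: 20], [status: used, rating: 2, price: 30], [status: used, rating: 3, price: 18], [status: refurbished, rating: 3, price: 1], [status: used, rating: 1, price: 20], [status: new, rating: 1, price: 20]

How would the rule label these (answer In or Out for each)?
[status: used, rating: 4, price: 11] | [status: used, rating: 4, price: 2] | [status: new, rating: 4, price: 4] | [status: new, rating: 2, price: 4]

In, In, In, Out

The common property of the 'In' items is: rating ≥ 4. No 'Out' item has it.
[status: used, rating: 4, price: 11] → rating = 4 → In. [status: used, rating: 4, price: 2] → rating = 4 → In. [status: new, rating: 4, price: 4] → rating = 4 → In. [status: new, rating: 2, price: 4] → rating = 2 → Out.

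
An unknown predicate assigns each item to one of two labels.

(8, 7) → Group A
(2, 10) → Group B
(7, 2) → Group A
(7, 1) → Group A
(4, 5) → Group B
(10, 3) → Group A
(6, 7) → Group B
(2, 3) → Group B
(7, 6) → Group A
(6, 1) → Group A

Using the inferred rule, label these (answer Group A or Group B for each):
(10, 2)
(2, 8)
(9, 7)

The common property of the 'Group A' items is: first > second. No 'Group B' item has it.
(10, 2): Group A (10 > 2).
(2, 8): Group B (2 < 8).
(9, 7): Group A (9 > 7).

Group A, Group B, Group A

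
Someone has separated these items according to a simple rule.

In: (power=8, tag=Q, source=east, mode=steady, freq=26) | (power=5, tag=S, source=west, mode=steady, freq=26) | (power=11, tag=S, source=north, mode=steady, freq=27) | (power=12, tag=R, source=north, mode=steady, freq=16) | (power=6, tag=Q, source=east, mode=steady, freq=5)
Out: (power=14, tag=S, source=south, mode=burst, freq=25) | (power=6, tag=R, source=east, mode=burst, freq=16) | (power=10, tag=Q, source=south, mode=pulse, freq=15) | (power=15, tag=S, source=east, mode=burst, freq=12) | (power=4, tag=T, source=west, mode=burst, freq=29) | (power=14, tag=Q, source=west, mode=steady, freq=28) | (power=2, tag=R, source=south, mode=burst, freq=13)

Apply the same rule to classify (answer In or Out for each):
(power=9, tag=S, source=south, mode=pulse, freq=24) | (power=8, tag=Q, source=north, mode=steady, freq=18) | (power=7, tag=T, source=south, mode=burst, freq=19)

Out, In, Out

All 'In' examples share one property — mode is steady AND freq ≤ 27 — and every 'Out' example lacks it.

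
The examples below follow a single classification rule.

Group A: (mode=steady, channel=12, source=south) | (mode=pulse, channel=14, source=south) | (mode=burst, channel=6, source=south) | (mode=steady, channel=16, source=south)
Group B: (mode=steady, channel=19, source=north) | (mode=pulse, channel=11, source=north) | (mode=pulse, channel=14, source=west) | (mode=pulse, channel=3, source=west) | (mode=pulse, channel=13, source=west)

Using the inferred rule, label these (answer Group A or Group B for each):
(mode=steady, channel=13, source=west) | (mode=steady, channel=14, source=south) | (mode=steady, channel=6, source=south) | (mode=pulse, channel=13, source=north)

Group B, Group A, Group A, Group B

A rule that fits every label: source is south — true of each 'Group A' example, false of each 'Group B' one.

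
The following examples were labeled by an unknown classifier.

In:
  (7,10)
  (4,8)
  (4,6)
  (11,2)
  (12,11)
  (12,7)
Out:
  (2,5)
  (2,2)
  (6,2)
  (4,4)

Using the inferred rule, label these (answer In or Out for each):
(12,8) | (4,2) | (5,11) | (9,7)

In, Out, In, In

The rule appears to be: sum ≥ 10.
(12,8): In (12+8 = 20).
(4,2): Out (4+2 = 6).
(5,11): In (5+11 = 16).
(9,7): In (9+7 = 16).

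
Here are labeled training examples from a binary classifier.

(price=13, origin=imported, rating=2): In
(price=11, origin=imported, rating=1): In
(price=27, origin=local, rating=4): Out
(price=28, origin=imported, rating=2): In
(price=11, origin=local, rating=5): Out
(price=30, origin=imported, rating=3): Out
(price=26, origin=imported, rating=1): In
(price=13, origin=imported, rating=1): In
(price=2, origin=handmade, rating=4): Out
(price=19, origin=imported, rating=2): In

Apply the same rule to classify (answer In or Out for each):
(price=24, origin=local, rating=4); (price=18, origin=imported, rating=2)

The classifier is using: rating ≤ 2.
(price=24, origin=local, rating=4): rating = 4 — does not fit, so Out.
(price=18, origin=imported, rating=2): rating = 2 — matches, so In.

Out, In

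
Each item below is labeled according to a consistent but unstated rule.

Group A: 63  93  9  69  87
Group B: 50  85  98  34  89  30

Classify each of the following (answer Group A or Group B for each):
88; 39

Group B, Group A

The simplest hypothesis consistent with all the labels is: ≡ 3 (mod 6).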